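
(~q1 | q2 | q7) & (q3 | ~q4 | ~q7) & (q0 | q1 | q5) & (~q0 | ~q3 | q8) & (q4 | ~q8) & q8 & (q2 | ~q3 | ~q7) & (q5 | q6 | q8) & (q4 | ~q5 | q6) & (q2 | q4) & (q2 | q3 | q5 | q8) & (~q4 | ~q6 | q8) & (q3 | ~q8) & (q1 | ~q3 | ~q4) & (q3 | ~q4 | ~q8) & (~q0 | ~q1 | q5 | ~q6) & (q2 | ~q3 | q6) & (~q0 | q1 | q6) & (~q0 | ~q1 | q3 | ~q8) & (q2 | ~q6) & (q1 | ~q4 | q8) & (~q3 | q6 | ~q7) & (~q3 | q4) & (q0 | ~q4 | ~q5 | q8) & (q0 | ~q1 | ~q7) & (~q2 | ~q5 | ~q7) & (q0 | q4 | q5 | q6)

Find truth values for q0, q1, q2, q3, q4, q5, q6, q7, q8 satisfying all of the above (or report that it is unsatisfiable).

q0 = False, q1 = True, q2 = True, q3 = True, q4 = True, q5 = False, q6 = False, q7 = False, q8 = True

Unit clause (q8) forces q8 = True.
In (q3 | ~q8) only q3 is left, so q3 = True.
In (~q3 | q4) only q4 is left, so q4 = True.
In (q1 | ~q3 | ~q4) only q1 is left, so q1 = True.
Set q0 = False.
  then (q0 | ~q1 | ~q7) forces q7 = False.
  then (~q1 | q2 | q7) forces q2 = True.
Set q5 = False.
Set q6 = False.
All clauses satisfied.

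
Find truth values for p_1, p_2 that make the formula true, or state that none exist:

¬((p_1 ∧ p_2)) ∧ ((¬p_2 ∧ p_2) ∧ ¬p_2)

Case p_2 = True: the conjunct ¬p_2 is False.
Case p_2 = False: the conjunct p_2 is False.
Both cases fail — unsatisfiable.

UNSATISFIABLE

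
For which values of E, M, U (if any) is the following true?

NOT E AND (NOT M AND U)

E: False, M: False, U: True

  NOT E = True
  NOT M AND U = True
    NOT M = True
Both conjuncts True, so the formula holds.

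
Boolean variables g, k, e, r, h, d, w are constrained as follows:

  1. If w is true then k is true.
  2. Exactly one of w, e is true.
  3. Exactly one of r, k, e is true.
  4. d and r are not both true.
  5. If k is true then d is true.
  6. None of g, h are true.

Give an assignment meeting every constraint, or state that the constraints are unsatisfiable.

g = False, k = True, e = False, r = False, h = False, d = True, w = True

  (1) w=T ⇒ k: T ✓
  (2) {w, e}: 1 true — exactly one ✓
  (3) {r, k, e}: 1 true — exactly one ✓
  (4) d=T, r=F — not both ✓
  (5) k=T ⇒ d: T ✓
  (6) {g, h}: 0 true — none ✓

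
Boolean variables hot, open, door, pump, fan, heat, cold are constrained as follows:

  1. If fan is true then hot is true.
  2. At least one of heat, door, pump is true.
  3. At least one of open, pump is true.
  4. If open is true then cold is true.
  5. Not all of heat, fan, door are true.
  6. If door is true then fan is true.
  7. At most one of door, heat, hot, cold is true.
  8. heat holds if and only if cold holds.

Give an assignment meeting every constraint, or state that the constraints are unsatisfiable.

hot=T, open=F, door=F, pump=T, fan=F, heat=F, cold=F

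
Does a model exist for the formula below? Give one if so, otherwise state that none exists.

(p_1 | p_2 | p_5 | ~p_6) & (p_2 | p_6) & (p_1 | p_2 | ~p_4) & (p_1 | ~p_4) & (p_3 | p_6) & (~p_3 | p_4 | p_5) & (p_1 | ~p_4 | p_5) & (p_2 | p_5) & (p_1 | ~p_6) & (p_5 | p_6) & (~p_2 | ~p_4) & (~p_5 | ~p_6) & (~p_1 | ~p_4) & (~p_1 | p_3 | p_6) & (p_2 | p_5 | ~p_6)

Set p_1 = True.
  then (~p_1 | ~p_4) forces p_4 = False.
Try p_2 = False:
  (p_2 | p_6) forces p_6 = True.
  (p_2 | p_5) forces p_5 = True.
  clause (~p_5 | ~p_6) is falsified — backtrack.
So p_2 = True.
Set p_3 = False.
  then (p_3 | p_6) forces p_6 = True.
  then (~p_5 | ~p_6) forces p_5 = False.
All clauses satisfied.

p_1=T; p_2=T; p_3=F; p_4=F; p_5=F; p_6=T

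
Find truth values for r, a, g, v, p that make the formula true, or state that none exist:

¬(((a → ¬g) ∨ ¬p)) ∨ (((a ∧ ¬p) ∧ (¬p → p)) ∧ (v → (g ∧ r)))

r=T, a=T, g=T, v=F, p=T

  ¬(((a → ¬g) ∨ ¬p)) ∨ (((a ∧ ¬p) ∧ (¬p → p)) ∧ (v → (g ∧ r))) = True
    ¬(((a → ¬g) ∨ ¬p)) = True
      (a → ¬g) ∨ ¬p = False
        a → ¬g = False
          ¬g = False
        ¬p = False
    ((a ∧ ¬p) ∧ (¬p → p)) ∧ (v → (g ∧ r)) = False
      (a ∧ ¬p) ∧ (¬p → p) = False
        a ∧ ¬p = False
          ¬p = False
        ¬p → p = True
          ¬p = False
      v → (g ∧ r) = True
        g ∧ r = True
The formula evaluates to True.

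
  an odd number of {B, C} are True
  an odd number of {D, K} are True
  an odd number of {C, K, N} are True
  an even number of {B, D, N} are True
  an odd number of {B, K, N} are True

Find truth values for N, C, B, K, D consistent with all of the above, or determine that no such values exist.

No satisfying assignment exists.

Adding constraints 1, 2, 3, 4 mod 2: every variable appears an even number of times on the left, so the left side is 0.
But the right sides sum to 1 (mod 2). 0 ≠ 1 — the system is inconsistent.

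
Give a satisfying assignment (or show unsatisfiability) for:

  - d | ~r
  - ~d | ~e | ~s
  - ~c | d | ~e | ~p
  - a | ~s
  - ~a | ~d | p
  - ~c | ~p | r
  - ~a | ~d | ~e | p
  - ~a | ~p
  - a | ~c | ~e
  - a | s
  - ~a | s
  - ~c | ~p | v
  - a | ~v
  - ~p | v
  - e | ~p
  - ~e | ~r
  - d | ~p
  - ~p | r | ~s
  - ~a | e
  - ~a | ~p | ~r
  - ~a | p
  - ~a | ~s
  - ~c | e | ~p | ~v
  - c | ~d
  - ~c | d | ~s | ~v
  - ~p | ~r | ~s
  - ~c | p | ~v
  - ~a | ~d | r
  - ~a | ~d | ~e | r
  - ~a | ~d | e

Case s = True:
  (a | ~s) forces a = True.
  Clause (~a | ~s) is falsified — contradiction.
Case s = False:
  (a | s) forces a = True.
  Clause (~a | s) is falsified — contradiction.
Both cases fail, so the formula is unsatisfiable.

No satisfying assignment exists.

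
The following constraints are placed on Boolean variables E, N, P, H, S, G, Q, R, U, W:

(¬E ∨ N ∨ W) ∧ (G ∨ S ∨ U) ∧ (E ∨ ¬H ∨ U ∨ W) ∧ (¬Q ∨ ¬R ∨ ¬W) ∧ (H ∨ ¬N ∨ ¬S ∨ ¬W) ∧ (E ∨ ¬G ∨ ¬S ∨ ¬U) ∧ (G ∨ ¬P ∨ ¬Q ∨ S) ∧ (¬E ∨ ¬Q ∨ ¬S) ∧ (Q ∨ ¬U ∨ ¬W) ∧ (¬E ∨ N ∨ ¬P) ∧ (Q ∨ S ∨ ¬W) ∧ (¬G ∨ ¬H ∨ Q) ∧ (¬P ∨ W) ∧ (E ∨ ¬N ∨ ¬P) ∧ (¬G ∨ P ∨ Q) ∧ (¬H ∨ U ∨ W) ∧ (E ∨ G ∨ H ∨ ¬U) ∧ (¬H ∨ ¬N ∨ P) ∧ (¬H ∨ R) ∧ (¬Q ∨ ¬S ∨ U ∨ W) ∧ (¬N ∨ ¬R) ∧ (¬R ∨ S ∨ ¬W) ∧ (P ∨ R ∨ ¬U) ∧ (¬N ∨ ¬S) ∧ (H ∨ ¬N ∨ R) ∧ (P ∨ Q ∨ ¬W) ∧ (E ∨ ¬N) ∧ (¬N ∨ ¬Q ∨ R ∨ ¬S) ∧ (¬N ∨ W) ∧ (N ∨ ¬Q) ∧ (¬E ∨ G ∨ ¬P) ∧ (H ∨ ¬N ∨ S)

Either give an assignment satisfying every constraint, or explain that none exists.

E = False, N = False, P = True, H = False, S = True, G = True, Q = False, R = True, U = False, W = True

Set E = False.
  then (E ∨ ¬N) forces N = False.
  then (N ∨ ¬Q) forces Q = False.
Set P = True.
  then (¬P ∨ W) forces W = True.
  then (Q ∨ ¬U ∨ ¬W) forces U = False.
  then (Q ∨ S ∨ ¬W) forces S = True.
Set H = False.
Set G = True.
Set R = True.
All clauses satisfied.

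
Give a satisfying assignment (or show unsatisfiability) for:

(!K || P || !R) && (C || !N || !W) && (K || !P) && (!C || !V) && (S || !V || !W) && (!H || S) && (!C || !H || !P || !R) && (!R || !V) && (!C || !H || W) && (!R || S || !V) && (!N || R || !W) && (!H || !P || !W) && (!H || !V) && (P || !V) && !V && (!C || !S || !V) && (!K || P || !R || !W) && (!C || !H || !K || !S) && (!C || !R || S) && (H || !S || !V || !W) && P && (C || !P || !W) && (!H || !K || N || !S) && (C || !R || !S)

Unit clause (!V) forces V = False.
Unit clause (P) forces P = True.
In (K || !P) only K is left, so K = True.
Set C = False.
  then (C || !P || !W) forces W = False.
Set S = False.
  then (!H || S) forces H = False.
Set N = False.
Set R = True.
All clauses satisfied.

C = False, S = False, N = False, P = True, H = False, K = True, W = False, V = False, R = True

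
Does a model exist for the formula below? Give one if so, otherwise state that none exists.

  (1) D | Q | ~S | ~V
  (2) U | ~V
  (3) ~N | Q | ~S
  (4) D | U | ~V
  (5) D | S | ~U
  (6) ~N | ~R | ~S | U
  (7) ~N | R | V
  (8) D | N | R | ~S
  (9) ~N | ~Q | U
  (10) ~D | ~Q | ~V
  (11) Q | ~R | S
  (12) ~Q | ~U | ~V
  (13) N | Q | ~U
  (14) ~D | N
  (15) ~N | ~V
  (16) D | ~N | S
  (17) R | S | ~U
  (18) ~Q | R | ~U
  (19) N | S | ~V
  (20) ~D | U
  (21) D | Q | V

Q=T; R=T; N=T; V=F; D=T; U=T; S=F

Set Q = True.
Set R = True.
Set N = True.
  then (~N | ~Q | U) forces U = True.
  then (~Q | ~U | ~V) forces V = False.
Set D = True.
Set S = False.
All clauses satisfied.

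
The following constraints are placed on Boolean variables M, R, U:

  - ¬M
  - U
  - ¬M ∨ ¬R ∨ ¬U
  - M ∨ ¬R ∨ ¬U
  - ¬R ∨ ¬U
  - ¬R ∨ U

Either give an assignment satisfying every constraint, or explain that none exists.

M = False, R = False, U = True

Unit clause (¬M) forces M = False.
Unit clause (U) forces U = True.
In (M ∨ ¬R ∨ ¬U) only ¬R is left, so R = False.
All clauses satisfied.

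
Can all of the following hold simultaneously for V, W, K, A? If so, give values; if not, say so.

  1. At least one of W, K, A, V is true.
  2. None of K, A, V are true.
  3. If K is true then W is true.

V = False, W = True, K = False, A = False

  (1) {W, K, A, V}: 1 true — at least one ✓
  (2) {K, A, V}: 0 true — none ✓
  (3) K=F ⇒ W: vacuous ✓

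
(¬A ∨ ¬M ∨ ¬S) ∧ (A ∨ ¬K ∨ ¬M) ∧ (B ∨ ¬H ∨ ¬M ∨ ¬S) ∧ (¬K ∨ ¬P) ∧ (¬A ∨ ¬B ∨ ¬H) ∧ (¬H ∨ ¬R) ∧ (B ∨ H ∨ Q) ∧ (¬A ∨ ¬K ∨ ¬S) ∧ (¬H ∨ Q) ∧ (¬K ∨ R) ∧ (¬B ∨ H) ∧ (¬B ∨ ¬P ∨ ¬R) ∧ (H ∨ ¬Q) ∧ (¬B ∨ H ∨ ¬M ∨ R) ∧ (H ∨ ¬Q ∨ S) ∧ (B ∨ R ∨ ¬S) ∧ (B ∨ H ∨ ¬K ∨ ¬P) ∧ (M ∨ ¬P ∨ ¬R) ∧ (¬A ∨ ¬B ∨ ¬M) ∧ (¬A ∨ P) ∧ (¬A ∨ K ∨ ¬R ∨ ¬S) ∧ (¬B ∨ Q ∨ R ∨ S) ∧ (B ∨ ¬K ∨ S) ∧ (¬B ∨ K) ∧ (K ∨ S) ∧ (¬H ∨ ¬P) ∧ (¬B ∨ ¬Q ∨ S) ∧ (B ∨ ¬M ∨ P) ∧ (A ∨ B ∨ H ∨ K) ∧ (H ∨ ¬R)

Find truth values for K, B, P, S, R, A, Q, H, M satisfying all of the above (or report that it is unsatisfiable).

Unsatisfiable — no assignment works.

Case R = True:
  (¬H ∨ ¬R) forces H = False.
  Clause (H ∨ ¬R) is falsified — contradiction.
Case R = False:
  (¬K ∨ R) forces K = False.
  (¬B ∨ K) forces B = False.
  (B ∨ R ∨ ¬S) forces S = False.
  Clause (K ∨ S) is falsified — contradiction.
Both cases fail, so the formula is unsatisfiable.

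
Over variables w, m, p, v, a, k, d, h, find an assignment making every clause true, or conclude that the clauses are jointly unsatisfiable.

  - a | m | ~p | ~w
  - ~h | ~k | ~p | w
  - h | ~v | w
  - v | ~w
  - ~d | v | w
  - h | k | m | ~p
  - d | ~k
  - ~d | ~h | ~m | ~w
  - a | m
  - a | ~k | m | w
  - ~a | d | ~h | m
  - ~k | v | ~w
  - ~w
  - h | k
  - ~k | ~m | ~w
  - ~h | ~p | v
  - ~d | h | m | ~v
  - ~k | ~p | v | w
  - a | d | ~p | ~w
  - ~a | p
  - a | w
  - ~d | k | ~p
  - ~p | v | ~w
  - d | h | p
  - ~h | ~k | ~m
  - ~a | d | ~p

The formula is unsatisfiable.

Case w = True:
  Clause (~w) is falsified — contradiction.
Case w = False:
  (a | w) forces a = True.
  (~a | p) forces p = True.
  (~a | d | ~p) forces d = True.
  (~d | v | w) forces v = True.
  (h | ~v | w) forces h = True.
  (~h | ~k | ~p | w) forces k = False.
  Clause (~d | k | ~p) is falsified — contradiction.
Both cases fail, so the formula is unsatisfiable.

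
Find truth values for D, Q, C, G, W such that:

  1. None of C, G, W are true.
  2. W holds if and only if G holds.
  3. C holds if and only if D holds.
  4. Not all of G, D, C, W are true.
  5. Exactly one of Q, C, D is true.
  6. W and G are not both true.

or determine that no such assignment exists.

D=F; Q=T; C=F; G=F; W=F

  (1) {C, G, W}: 0 true — none ✓
  (2) W=F, G=F — same ✓
  (3) C=F, D=F — same ✓
  (4) {G, D, C, W}: 0/4 true — not all ✓
  (5) {Q, C, D}: 1 true — exactly one ✓
  (6) W=F, G=F — not both ✓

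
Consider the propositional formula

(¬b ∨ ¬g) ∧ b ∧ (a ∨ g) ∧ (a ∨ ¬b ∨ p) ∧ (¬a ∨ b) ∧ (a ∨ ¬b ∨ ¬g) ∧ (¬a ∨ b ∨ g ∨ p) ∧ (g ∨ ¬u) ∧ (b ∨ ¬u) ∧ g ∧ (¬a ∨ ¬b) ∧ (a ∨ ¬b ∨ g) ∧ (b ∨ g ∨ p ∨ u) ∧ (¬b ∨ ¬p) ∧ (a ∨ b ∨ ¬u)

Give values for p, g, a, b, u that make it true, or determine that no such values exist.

Unsatisfiable

Case g = True:
  (¬b ∨ ¬g) forces b = False.
  Clause (b) is falsified — contradiction.
Case g = False:
  Clause (g) is falsified — contradiction.
Both cases fail, so the formula is unsatisfiable.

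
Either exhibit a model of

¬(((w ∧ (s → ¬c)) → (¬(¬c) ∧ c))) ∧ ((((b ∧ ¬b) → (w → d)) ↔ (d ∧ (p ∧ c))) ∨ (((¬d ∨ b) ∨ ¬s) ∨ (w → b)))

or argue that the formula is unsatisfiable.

c = False, s = False, d = False, w = True, b = False, p = False

  ¬(((w ∧ (s → ¬c)) → (¬(¬c) ∧ c))) = True
    (w ∧ (s → ¬c)) → (¬(¬c) ∧ c) = False
      w ∧ (s → ¬c) = True
        s → ¬c = True
          ¬c = True
      ¬(¬c) ∧ c = False
        ¬(¬c) = False
          ¬c = True
  (((b ∧ ¬b) → (w → d)) ↔ (d ∧ (p ∧ c))) ∨ (((¬d ∨ b) ∨ ¬s) ∨ (w → b)) = True
    ((b ∧ ¬b) → (w → d)) ↔ (d ∧ (p ∧ c)) = False
      (b ∧ ¬b) → (w → d) = True
        b ∧ ¬b = False
          ¬b = True
        w → d = False
      d ∧ (p ∧ c) = False
        p ∧ c = False
    ((¬d ∨ b) ∨ ¬s) ∨ (w → b) = True
      (¬d ∨ b) ∨ ¬s = True
        ¬d ∨ b = True
          ¬d = True
        ¬s = True
      w → b = False
Both conjuncts True, so the formula holds.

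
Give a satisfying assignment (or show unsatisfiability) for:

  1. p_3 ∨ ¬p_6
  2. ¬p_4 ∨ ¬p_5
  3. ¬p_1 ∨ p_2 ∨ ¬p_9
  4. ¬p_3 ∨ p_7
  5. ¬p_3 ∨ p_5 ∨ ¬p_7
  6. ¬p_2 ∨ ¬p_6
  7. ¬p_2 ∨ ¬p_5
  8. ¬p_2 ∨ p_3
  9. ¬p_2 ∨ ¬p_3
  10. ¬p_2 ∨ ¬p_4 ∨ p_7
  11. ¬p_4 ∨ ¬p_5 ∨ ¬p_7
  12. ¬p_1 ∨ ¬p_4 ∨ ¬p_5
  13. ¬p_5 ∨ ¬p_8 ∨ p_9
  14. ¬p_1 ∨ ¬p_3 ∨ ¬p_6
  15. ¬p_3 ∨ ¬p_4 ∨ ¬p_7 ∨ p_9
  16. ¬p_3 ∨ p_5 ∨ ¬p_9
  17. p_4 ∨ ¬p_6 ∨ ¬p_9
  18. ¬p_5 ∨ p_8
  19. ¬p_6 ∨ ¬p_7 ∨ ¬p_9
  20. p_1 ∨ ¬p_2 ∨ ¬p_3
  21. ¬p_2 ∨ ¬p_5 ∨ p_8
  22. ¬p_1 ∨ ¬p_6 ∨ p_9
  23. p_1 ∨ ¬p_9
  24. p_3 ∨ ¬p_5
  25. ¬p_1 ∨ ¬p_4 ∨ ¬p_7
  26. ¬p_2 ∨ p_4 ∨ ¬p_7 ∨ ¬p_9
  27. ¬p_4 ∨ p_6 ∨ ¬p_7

p_1=F, p_2=F, p_3=F, p_4=F, p_5=F, p_6=F, p_7=F, p_8=F, p_9=F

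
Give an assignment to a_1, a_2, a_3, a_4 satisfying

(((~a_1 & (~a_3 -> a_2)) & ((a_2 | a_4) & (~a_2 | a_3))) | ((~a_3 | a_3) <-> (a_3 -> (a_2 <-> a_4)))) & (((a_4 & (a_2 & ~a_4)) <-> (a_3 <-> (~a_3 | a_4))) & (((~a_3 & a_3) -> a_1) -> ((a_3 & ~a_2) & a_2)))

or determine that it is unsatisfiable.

The conjunct ((~a_3 & a_3) -> a_1) -> ((a_3 & ~a_2) & a_2) is unsatisfiable on its own:
  a_1=F, a_2=F, a_3=F: evaluates to False.
  a_1=F, a_2=F, a_3=T: evaluates to False.
  a_1=F, a_2=T, a_3=F: evaluates to False.
  a_1=F, a_2=T, a_3=T: evaluates to False.
  a_1=T, a_2=F, a_3=F: evaluates to False.
  a_1=T, a_2=F, a_3=T: evaluates to False.
  a_1=T, a_2=T, a_3=F: evaluates to False.
  a_1=T, a_2=T, a_3=T: evaluates to False.
So the whole conjunction is unsatisfiable.

Unsatisfiable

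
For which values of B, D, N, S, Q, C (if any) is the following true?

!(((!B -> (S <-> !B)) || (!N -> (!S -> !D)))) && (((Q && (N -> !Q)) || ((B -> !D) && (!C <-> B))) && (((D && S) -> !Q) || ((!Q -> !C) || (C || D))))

B = False; D = True; N = False; S = False; Q = False; C = True

  !(((!B -> (S <-> !B)) || (!N -> (!S -> !D)))) = True
    (!B -> (S <-> !B)) || (!N -> (!S -> !D)) = False
      !B -> (S <-> !B) = False
        !B = True
        S <-> !B = False
          !B = True
      !N -> (!S -> !D) = False
        !N = True
        !S -> !D = False
          !S = True
          !D = False
  ((Q && (N -> !Q)) || ((B -> !D) && (!C <-> B))) && (((D && S) -> !Q) || ((!Q -> !C) || (C || D))) = True
    (Q && (N -> !Q)) || ((B -> !D) && (!C <-> B)) = True
      Q && (N -> !Q) = False
        N -> !Q = True
          !Q = True
      (B -> !D) && (!C <-> B) = True
        B -> !D = True
          !D = False
        !C <-> B = True
          !C = False
    ((D && S) -> !Q) || ((!Q -> !C) || (C || D)) = True
      (D && S) -> !Q = True
        D && S = False
        !Q = True
      (!Q -> !C) || (C || D) = True
        !Q -> !C = False
          !Q = True
          !C = False
        C || D = True
Both conjuncts True, so the formula holds.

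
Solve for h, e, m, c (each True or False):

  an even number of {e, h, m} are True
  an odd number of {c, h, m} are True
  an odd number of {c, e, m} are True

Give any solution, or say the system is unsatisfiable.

h = True, e = True, m = False, c = False

{e, h, m}: 2 true → even ✓
{c, h, m}: 1 true → odd ✓
{c, e, m}: 1 true → odd ✓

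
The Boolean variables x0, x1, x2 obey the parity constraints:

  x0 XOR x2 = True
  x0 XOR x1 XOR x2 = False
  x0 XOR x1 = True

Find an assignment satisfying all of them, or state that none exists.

x0: False; x1: True; x2: True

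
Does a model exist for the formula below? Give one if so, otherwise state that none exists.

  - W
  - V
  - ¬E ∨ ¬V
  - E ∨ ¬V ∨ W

Unit clause (W) forces W = True.
Unit clause (V) forces V = True.
In (¬E ∨ ¬V) only ¬E is left, so E = False.
All clauses satisfied.

W: True; V: True; E: False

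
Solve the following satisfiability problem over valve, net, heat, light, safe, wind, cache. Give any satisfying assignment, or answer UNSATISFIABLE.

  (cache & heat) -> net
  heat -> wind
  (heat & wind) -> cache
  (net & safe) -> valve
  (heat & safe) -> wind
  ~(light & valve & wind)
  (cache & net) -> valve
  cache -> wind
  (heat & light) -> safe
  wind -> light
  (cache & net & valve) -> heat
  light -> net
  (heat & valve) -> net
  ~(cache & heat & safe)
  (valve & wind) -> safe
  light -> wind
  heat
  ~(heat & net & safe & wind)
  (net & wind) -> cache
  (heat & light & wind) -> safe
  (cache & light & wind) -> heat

UNSATISFIABLE

Case heat = True:
  (~heat | wind) forces wind = True.
  (light | ~wind) forces light = True.
  (~light | net) forces net = True.
  (~heat | ~net | ~safe | ~wind) forces safe = False.
  Clause (~heat | ~light | safe | ~wind) is falsified — contradiction.
Case heat = False:
  Clause (heat) is falsified — contradiction.
Both cases fail, so the formula is unsatisfiable.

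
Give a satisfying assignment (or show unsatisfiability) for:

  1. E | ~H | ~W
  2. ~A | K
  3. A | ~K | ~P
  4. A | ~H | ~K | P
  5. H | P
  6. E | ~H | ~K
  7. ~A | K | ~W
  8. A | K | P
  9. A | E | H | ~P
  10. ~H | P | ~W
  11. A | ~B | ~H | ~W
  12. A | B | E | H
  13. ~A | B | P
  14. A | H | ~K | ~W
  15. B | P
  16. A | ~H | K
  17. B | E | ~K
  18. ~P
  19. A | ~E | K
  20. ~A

Unsatisfiable — no assignment works.

Case A = True:
  Clause (~A) is falsified — contradiction.
Case A = False:
  (~P) forces P = False.
  (H | P) forces H = True.
  (A | ~H | ~K | P) forces K = False.
  Clause (A | K | P) is falsified — contradiction.
Both cases fail, so the formula is unsatisfiable.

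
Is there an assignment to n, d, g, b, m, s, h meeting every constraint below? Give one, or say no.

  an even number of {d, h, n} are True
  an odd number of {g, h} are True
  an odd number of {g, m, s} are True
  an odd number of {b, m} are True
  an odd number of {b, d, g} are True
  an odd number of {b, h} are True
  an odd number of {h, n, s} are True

n = True; d = True; g = True; b = True; m = False; s = False; h = False

{d, h, n}: 2 true → even ✓
{g, h}: 1 true → odd ✓
{g, m, s}: 1 true → odd ✓
{b, m}: 1 true → odd ✓
{b, d, g}: 3 true → odd ✓
{b, h}: 1 true → odd ✓
{h, n, s}: 1 true → odd ✓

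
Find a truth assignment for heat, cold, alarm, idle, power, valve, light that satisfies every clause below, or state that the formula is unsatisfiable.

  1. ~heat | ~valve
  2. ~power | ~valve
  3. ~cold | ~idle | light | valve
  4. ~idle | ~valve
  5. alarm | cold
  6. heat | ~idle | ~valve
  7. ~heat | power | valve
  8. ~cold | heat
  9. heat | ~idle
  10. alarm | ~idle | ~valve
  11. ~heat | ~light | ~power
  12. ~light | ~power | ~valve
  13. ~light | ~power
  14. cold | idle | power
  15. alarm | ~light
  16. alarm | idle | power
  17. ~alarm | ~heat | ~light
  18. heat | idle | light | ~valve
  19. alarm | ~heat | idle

heat=T, cold=T, alarm=T, idle=F, power=T, valve=F, light=F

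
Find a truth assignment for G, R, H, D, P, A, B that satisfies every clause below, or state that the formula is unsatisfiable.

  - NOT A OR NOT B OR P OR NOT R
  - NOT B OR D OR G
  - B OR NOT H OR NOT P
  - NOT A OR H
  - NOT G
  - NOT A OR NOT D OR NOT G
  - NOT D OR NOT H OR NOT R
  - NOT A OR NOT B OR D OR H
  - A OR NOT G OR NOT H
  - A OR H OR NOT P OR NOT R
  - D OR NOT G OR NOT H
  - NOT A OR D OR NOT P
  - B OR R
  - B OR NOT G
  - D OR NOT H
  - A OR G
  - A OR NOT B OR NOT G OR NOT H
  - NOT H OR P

G=F, R=F, H=T, D=T, P=T, A=T, B=T

Unit clause (NOT G) forces G = False.
In (A OR G) only A is left, so A = True.
In (NOT A OR H) only H is left, so H = True.
In (D OR NOT H) only D is left, so D = True.
In (NOT H OR P) only P is left, so P = True.
In (B OR NOT H OR NOT P) only B is left, so B = True.
In (NOT D OR NOT H OR NOT R) only NOT R is left, so R = False.
All clauses satisfied.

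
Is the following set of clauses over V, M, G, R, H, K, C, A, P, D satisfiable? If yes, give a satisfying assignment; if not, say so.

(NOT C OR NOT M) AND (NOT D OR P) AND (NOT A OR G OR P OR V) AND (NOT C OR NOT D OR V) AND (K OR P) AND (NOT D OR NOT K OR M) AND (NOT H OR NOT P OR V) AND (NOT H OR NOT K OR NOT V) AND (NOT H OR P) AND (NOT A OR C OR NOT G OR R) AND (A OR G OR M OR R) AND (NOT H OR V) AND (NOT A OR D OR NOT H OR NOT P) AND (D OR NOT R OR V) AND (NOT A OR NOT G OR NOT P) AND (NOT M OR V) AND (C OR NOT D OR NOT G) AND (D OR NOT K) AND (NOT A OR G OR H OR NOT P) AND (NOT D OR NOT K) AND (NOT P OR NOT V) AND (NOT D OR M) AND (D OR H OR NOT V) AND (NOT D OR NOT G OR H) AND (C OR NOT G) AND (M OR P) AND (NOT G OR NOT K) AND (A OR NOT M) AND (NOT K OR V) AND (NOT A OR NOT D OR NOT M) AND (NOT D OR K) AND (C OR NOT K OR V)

V=F, M=F, G=T, R=F, H=F, K=F, C=T, A=F, P=T, D=F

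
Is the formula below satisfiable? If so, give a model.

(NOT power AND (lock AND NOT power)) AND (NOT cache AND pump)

lock: True, power: False, cache: False, pump: True

  NOT power AND (lock AND NOT power) = True
    NOT power = True
    lock AND NOT power = True
      NOT power = True
  NOT cache AND pump = True
    NOT cache = True
Both conjuncts True, so the formula holds.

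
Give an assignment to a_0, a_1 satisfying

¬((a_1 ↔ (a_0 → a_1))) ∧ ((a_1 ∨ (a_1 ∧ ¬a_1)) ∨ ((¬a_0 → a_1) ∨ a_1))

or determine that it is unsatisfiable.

The formula is unsatisfiable.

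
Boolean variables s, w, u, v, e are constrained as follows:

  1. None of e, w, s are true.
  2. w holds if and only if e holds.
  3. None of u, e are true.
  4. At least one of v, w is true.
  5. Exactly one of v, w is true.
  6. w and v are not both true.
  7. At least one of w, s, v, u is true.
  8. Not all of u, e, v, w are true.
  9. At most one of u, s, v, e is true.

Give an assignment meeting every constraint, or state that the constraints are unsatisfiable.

s: False; w: False; u: False; v: True; e: False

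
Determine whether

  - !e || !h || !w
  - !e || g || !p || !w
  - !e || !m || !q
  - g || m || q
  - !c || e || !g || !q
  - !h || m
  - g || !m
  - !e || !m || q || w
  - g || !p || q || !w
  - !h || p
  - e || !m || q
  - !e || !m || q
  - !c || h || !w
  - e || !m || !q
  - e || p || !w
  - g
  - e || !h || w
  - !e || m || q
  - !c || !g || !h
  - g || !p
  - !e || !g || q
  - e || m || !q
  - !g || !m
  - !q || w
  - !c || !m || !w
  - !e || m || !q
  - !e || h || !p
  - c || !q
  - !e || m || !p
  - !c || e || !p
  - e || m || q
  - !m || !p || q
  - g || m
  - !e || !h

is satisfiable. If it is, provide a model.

Case e = True:
  (g) forces g = True.
  (!e || !g || q) forces q = True.
  (!e || !m || !q) forces m = False.
  Clause (!e || m || !q) is falsified — contradiction.
Case e = False:
  (g) forces g = True.
  (!g || !m) forces m = False.
  (!h || m) forces h = False.
  (e || m || !q) forces q = False.
  Clause (e || m || q) is falsified — contradiction.
Both cases fail, so the formula is unsatisfiable.

Unsatisfiable — no assignment works.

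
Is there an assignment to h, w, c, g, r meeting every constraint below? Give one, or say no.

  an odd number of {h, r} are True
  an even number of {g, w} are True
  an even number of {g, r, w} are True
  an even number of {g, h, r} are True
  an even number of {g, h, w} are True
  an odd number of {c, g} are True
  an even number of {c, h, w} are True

Adding constraints 1, 3, 5 mod 2: every variable appears an even number of times on the left, so the left side is 0.
But the right sides sum to 1 (mod 2). 0 ≠ 1 — the system is inconsistent.

UNSATISFIABLE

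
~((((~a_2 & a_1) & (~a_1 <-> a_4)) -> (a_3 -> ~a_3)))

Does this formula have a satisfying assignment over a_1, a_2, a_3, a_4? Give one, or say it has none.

a_1 = True, a_2 = False, a_3 = True, a_4 = False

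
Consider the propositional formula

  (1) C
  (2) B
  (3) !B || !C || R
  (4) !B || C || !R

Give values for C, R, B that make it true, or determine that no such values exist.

C=T; R=T; B=T

Unit clause (C) forces C = True.
Unit clause (B) forces B = True.
In (!B || !C || R) only R is left, so R = True.
Check each clause:
  (C): C holds.
  (B): B holds.
  (!B || !C || R): R holds.
  (!B || C || !R): C holds.
All clauses satisfied.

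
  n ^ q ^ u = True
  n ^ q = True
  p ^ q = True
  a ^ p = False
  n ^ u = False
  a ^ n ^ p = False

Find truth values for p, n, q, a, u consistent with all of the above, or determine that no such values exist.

p=F, n=F, q=T, a=F, u=F

n ^ q ^ u = F ^ T ^ F = True ✓
n ^ q = F ^ T = True ✓
p ^ q = F ^ T = True ✓
a ^ p = F ^ F = False ✓
n ^ u = F ^ F = False ✓
a ^ n ^ p = F ^ F ^ F = False ✓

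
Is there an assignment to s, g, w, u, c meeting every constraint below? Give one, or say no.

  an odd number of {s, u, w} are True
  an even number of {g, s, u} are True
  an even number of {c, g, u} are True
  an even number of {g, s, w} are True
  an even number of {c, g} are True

s = True, g = True, w = False, u = False, c = True

{s, u, w}: 1 true → odd ✓
{g, s, u}: 2 true → even ✓
{c, g, u}: 2 true → even ✓
{g, s, w}: 2 true → even ✓
{c, g}: 2 true → even ✓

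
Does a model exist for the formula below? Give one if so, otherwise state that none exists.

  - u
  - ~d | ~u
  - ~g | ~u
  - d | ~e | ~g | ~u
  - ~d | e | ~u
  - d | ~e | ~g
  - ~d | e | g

Unit clause (u) forces u = True.
In (~d | ~u) only ~d is left, so d = False.
In (~g | ~u) only ~g is left, so g = False.
Set e = True.
Check each clause:
  (u): u holds.
  (~d | ~u): ~d holds.
  (~g | ~u): ~g holds.
  (d | ~e | ~g | ~u): ~g holds.
  (~d | e | ~u): ~d holds.
  (d | ~e | ~g): ~g holds.
  (~d | e | g): ~d holds.
All clauses satisfied.

g = False; d = False; e = True; u = True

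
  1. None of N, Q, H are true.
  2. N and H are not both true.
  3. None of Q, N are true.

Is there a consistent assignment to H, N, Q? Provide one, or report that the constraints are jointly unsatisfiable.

H: False, N: False, Q: False

  (1) {N, Q, H}: 0 true — none ✓
  (2) N=F, H=F — not both ✓
  (3) {Q, N}: 0 true — none ✓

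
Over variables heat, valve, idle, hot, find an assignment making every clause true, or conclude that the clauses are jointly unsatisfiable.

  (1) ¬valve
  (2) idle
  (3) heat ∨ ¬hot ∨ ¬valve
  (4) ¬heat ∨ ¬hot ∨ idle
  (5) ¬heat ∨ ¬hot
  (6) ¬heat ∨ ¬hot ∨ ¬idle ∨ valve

Unit clause (¬valve) forces valve = False.
Unit clause (idle) forces idle = True.
Set heat = True.
  then (¬heat ∨ ¬hot) forces hot = False.
All clauses satisfied.

heat = True; valve = False; idle = True; hot = False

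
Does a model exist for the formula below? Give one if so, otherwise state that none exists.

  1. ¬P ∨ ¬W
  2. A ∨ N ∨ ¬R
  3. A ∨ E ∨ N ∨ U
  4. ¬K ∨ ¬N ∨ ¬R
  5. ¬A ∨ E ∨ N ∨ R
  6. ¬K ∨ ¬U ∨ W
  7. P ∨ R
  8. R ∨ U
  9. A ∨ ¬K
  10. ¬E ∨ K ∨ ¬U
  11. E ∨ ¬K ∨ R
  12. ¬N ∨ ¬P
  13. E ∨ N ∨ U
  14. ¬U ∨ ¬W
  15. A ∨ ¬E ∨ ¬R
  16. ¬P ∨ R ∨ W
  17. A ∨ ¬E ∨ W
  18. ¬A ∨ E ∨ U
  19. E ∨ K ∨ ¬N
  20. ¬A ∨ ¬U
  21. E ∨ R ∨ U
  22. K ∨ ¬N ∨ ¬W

E = True, K = False, N = False, W = False, A = True, R = True, U = False, P = True

Set E = True.
Set K = False.
  then (¬E ∨ K ∨ ¬U) forces U = False.
  then (R ∨ U) forces R = True.
  then (A ∨ ¬E ∨ ¬R) forces A = True.
Set N = False.
Set W = False.
Set P = True.
All clauses satisfied.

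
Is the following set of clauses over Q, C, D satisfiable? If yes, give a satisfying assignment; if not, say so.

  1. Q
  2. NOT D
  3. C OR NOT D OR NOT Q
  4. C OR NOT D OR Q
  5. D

The formula is unsatisfiable.

Case D = True:
  Clause (NOT D) is falsified — contradiction.
Case D = False:
  Clause (D) is falsified — contradiction.
Both cases fail, so the formula is unsatisfiable.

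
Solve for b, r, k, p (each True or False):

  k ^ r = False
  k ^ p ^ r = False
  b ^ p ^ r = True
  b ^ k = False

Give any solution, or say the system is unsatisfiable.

Adding constraints 2, 3, 4 mod 2: every variable appears an even number of times on the left, so the left side is 0.
But the right sides sum to 1 (mod 2). 0 ≠ 1 — the system is inconsistent.

UNSATISFIABLE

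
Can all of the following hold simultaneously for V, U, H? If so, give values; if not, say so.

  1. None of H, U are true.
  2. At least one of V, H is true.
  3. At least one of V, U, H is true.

V=T; U=F; H=F

  (1) {H, U}: 0 true — none ✓
  (2) {V, H}: 1 true — at least one ✓
  (3) {V, U, H}: 1 true — at least one ✓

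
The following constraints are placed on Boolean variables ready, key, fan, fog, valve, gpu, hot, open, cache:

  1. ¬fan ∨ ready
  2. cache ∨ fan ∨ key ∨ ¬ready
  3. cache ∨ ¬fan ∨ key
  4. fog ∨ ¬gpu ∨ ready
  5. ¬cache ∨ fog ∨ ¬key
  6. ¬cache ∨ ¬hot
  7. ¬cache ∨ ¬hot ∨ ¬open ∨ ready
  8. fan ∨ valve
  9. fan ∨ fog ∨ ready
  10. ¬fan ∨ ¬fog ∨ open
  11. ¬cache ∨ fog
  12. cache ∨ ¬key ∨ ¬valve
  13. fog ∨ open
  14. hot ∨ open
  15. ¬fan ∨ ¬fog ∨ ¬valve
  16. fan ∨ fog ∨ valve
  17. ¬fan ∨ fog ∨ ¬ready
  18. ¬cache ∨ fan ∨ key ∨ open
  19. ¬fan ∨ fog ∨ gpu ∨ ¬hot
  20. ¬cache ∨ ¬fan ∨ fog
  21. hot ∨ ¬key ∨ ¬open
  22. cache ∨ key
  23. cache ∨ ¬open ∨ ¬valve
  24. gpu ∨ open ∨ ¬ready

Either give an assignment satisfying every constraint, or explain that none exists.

Set ready = False.
  then (¬fan ∨ ready) forces fan = False.
  then (fan ∨ valve) forces valve = True.
  then (fan ∨ fog ∨ ready) forces fog = True.
Set key = False.
  then (cache ∨ key) forces cache = True.
  then (¬cache ∨ ¬hot) forces hot = False.
  then (hot ∨ open) forces open = True.
Set gpu = True.
All clauses satisfied.

ready = False; key = False; fan = False; fog = True; valve = True; gpu = True; hot = False; open = True; cache = True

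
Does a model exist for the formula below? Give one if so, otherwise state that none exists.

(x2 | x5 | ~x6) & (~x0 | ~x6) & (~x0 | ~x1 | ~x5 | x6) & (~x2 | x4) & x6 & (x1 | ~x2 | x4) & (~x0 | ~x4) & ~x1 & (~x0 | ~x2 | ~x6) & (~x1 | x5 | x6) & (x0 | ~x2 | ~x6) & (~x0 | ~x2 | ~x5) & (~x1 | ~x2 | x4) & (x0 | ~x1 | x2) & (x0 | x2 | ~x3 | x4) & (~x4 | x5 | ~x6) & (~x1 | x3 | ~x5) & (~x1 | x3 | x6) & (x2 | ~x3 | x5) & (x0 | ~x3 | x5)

Unit clause (x6) forces x6 = True.
Unit clause (~x1) forces x1 = False.
In (~x0 | ~x6) only ~x0 is left, so x0 = False.
In (x0 | ~x2 | ~x6) only ~x2 is left, so x2 = False.
In (x2 | x5 | ~x6) only x5 is left, so x5 = True.
Set x3 = True.
  then (x0 | x2 | ~x3 | x4) forces x4 = True.
All clauses satisfied.

x0 = False, x1 = False, x2 = False, x3 = True, x4 = True, x5 = True, x6 = True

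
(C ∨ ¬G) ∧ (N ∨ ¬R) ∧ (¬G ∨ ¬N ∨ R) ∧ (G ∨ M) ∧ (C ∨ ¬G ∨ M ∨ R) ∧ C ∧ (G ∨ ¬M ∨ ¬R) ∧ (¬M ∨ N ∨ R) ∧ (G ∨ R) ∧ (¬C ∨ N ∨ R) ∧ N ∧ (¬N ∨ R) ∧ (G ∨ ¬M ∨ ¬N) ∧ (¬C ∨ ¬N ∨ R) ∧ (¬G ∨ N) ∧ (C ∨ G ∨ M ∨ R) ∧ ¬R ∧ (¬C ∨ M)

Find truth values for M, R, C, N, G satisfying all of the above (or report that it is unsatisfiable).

The formula is unsatisfiable.

Case C = True:
  (N) forces N = True.
  (¬N ∨ R) forces R = True.
  Clause (¬R) is falsified — contradiction.
Case C = False:
  Clause (C) is falsified — contradiction.
Both cases fail, so the formula is unsatisfiable.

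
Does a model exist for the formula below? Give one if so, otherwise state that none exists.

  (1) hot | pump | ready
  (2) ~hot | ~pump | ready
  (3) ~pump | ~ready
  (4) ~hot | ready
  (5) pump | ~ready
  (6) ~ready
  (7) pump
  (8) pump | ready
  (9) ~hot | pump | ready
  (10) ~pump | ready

Case pump = True:
  (~pump | ~ready) forces ready = False.
  Clause (~pump | ready) is falsified — contradiction.
Case pump = False:
  Clause (pump) is falsified — contradiction.
Both cases fail, so the formula is unsatisfiable.

No satisfying assignment exists.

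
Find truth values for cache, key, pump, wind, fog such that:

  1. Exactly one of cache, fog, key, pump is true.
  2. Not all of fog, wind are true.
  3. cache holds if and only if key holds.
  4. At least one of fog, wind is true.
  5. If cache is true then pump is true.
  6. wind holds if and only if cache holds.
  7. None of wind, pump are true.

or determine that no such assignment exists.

cache: False; key: False; pump: False; wind: False; fog: True

  (1) {cache, fog, key, pump}: 1 true — exactly one ✓
  (2) {fog, wind}: 1/2 true — not all ✓
  (3) cache=F, key=F — same ✓
  (4) {fog, wind}: 1 true — at least one ✓
  (5) cache=F ⇒ pump: vacuous ✓
  (6) wind=F, cache=F — same ✓
  (7) {wind, pump}: 0 true — none ✓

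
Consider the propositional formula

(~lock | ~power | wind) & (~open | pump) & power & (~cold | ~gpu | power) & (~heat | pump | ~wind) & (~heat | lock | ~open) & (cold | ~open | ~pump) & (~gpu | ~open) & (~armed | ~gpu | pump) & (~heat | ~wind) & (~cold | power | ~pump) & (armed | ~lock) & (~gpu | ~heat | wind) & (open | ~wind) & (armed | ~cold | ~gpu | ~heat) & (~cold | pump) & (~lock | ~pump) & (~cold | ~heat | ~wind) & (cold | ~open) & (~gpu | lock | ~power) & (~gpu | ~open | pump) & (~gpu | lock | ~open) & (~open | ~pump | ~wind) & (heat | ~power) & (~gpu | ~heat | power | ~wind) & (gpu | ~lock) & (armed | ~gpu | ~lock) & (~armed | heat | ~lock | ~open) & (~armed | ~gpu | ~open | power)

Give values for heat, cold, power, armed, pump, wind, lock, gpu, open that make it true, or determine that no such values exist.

heat = True; cold = False; power = True; armed = True; pump = True; wind = False; lock = False; gpu = False; open = False

Unit clause (power) forces power = True.
In (heat | ~power) only heat is left, so heat = True.
In (~heat | ~wind) only ~wind is left, so wind = False.
In (~gpu | ~heat | wind) only ~gpu is left, so gpu = False.
In (gpu | ~lock) only ~lock is left, so lock = False.
In (~heat | lock | ~open) only ~open is left, so open = False.
Set cold = False.
Set armed = True.
Set pump = True.
All clauses satisfied.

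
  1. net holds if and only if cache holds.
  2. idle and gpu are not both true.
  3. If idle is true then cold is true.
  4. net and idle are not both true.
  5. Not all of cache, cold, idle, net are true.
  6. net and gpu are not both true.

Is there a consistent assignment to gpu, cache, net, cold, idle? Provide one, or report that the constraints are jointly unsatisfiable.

gpu: True, cache: False, net: False, cold: True, idle: False

  (1) net=F, cache=F — same ✓
  (2) idle=F, gpu=T — not both ✓
  (3) idle=F ⇒ cold: vacuous ✓
  (4) net=F, idle=F — not both ✓
  (5) {cache, cold, idle, net}: 1/4 true — not all ✓
  (6) net=F, gpu=T — not both ✓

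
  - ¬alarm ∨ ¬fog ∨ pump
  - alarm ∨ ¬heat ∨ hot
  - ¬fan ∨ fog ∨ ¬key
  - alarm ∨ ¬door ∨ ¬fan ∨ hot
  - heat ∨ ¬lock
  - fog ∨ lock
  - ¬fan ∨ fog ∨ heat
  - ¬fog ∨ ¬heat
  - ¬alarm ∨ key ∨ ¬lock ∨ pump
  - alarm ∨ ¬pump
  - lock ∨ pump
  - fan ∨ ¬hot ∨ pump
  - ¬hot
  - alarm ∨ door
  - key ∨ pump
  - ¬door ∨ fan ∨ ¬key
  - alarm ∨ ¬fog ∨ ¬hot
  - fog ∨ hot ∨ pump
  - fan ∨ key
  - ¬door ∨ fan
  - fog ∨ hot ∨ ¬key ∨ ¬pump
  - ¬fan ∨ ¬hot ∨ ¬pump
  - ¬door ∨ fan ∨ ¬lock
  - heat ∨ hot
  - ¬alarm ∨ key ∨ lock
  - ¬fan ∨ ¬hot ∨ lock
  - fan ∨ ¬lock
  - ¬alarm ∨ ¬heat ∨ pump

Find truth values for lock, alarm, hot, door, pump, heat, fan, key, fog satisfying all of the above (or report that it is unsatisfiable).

lock: True, alarm: True, hot: False, door: True, pump: True, heat: True, fan: True, key: False, fog: False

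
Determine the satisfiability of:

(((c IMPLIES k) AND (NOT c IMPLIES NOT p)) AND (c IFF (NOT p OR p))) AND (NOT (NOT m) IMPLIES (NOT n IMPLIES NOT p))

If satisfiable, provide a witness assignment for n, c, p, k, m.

n = True, c = True, p = True, k = True, m = False

  ((c IMPLIES k) AND (NOT c IMPLIES NOT p)) AND (c IFF (NOT p OR p)) = True
    (c IMPLIES k) AND (NOT c IMPLIES NOT p) = True
      c IMPLIES k = True
      NOT c IMPLIES NOT p = True
        NOT c = False
        NOT p = False
    c IFF (NOT p OR p) = True
      NOT p OR p = True
        NOT p = False
  NOT (NOT m) IMPLIES (NOT n IMPLIES NOT p) = True
    NOT (NOT m) = False
      NOT m = True
    NOT n IMPLIES NOT p = True
      NOT n = False
      NOT p = False
Both conjuncts True, so the formula holds.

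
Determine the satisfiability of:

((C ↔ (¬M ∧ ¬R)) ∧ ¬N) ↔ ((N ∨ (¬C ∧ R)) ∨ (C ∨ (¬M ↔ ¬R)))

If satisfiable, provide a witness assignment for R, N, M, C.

R = True; N = False; M = True; C = False

  ((C ↔ (¬M ∧ ¬R)) ∧ ¬N) ↔ ((N ∨ (¬C ∧ R)) ∨ (C ∨ (¬M ↔ ¬R))) = True
    (C ↔ (¬M ∧ ¬R)) ∧ ¬N = True
      C ↔ (¬M ∧ ¬R) = True
        ¬M ∧ ¬R = False
          ¬M = False
          ¬R = False
      ¬N = True
    (N ∨ (¬C ∧ R)) ∨ (C ∨ (¬M ↔ ¬R)) = True
      N ∨ (¬C ∧ R) = True
        ¬C ∧ R = True
          ¬C = True
      C ∨ (¬M ↔ ¬R) = True
        ¬M ↔ ¬R = True
          ¬M = False
          ¬R = False
The formula evaluates to True.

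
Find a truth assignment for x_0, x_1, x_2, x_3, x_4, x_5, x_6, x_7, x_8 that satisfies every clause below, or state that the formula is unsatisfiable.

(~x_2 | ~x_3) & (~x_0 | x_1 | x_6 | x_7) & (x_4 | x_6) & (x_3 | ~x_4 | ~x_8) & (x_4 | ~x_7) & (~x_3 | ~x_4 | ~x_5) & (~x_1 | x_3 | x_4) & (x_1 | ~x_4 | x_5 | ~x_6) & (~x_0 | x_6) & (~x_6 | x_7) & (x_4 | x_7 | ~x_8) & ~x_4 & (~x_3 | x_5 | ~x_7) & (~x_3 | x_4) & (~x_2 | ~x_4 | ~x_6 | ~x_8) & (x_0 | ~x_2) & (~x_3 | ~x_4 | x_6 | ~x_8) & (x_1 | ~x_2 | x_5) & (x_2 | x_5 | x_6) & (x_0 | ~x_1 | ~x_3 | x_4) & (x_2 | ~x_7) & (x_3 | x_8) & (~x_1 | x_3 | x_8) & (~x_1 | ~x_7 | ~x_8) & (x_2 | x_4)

UNSATISFIABLE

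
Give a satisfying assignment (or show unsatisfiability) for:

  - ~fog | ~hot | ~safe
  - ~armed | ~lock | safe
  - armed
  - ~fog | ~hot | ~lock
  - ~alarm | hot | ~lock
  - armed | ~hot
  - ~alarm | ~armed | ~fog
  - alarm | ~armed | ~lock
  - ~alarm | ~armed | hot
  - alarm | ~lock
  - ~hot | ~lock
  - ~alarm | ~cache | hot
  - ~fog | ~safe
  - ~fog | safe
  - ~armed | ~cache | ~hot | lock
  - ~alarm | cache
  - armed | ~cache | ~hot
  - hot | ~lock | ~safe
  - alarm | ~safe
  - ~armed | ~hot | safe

hot: False, safe: False, fog: False, armed: True, lock: False, cache: True, alarm: False

Unit clause (armed) forces armed = True.
Try hot = True:
  (~hot | ~lock) forces lock = False.
  (~armed | ~cache | ~hot | lock) forces cache = False.
  (~alarm | cache) forces alarm = False.
  (alarm | ~safe) forces safe = False.
  clause (~armed | ~hot | safe) is falsified — backtrack.
So hot = False.
  then (~alarm | ~armed | hot) forces alarm = False.
  then (alarm | ~lock) forces lock = False.
  then (alarm | ~safe) forces safe = False.
  then (~fog | safe) forces fog = False.
Set cache = True.
All clauses satisfied.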